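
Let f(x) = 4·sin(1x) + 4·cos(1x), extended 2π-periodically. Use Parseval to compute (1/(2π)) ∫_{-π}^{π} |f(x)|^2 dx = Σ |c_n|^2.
Σ |c_n|^2 = 16

Expand |f|^2 and use orthogonality of {sin(nx), cos(mx)} on [-π, π]:
  ∫_{-π}^{π} sin(nx)^2 dx = π, ∫ cos(mx)^2 dx = π, and cross terms integrate to 0.
So ∫_{-π}^{π} f(x)^2 dx = 4^2 · π + 4^2 · π = (16 + 16)π.
Divide by 2π: (16 + 16)/2 = 16.
By Parseval, this equals Σ |c_n|^2.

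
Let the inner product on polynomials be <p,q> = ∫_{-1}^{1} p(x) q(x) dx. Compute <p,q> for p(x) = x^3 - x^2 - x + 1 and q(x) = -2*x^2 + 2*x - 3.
<p,q> = -76/15

Expand the product: p(x)·q(x) = -2*x^5 + 4*x^4 - 3*x^3 - x^2 + 5*x - 3.
∫_{-1}^{1} of each monomial x^k gives [2/(k+1) if k even, 0 if k odd]. Integrating term-by-term (or equivalently evaluating the antiderivative F(x) = -x^6/3 + 4*x^5/5 - 3*x^4/4 - x^3/3 + 5*x^2/2 - 3*x at the endpoints):
  F(1) − F(−1) = -67/60 − (79/20) = -76/15.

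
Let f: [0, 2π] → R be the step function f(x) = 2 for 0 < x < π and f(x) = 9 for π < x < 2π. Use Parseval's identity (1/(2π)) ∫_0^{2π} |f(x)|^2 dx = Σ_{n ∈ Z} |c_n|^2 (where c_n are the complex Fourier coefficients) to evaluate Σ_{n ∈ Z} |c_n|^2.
Σ |c_n|^2 = 85/2

Parseval equates the L^2 energy of f (normalised by 1/(2π)) with the ℓ^2 sum of its Fourier coefficients: (1/(2π)) ∫_0^{2π} |f|^2 = Σ |c_n|^2.
Compute the left side: (1/(2π)) [∫_0^π 2^2 dx + ∫_π^{2π} 9^2 dx] = (1/(2π)) · (4π + 81π) = (4 + 81)/2 = 85/2.
So Σ_{n ∈ Z} |c_n|^2 = 85/2.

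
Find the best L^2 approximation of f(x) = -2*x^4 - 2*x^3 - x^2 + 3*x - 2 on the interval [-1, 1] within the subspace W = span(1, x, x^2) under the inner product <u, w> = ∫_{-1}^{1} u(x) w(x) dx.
g(x) = -19*x^2/7 + 9*x/5 - 64/35

The best approximation g ∈ W is the orthogonal projection of f onto W. Writing g = a_0 + a_1 x + a_2 x^2, the coefficients solve the normal equations G · a = b where
  G_{ij} = <φ_i, φ_j> and b_i = <f, φ_i>, with φ_0 = 1, φ_1 = x, φ_2 = x^2.
G =
  [2, 0, 2/3]
  [0, 2/3, 0]
  [2/3, 0, 2/5],
b = (-82/15, 6/5, -242/105).
Solving gives a_0 = -64/35, a_1 = 9/5, a_2 = -19/7, so
  g(x) = -19*x^2/7 + 9*x/5 - 64/35.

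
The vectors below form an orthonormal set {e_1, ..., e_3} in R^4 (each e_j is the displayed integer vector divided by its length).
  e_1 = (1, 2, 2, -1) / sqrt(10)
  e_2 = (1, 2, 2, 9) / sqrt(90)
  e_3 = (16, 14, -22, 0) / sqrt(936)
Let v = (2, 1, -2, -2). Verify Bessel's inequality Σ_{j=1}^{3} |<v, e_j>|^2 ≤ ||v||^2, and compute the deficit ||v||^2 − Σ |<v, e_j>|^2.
Σ |<v, e_j>|^2 = 329/26; ||v||^2 = 13; deficit = 9/26

Write each e_j = u_j / sqrt(<u_j, u_j>) where u_j is the displayed integer vector. Then <v, e_j> = <v, u_j> / sqrt(<u_j, u_j>), so |<v, e_j>|^2 = <v, u_j>^2 / <u_j, u_j>.
Coefficients: <v, e_1> = 2/sqrt(10), <v, e_2> = -18/sqrt(90), <v, e_3> = 90/sqrt(936).
Square and sum: Σ |<v, e_j>|^2 = 329/26.
Compute ||v||^2 = v·v = 13.
Deficit = 13 − 329/26 = 9/26 ≥ 0, confirming Bessel's inequality. (The deficit equals ||v − Σ <v,e_j> e_j||^2, the squared distance from v to span{e_j}.)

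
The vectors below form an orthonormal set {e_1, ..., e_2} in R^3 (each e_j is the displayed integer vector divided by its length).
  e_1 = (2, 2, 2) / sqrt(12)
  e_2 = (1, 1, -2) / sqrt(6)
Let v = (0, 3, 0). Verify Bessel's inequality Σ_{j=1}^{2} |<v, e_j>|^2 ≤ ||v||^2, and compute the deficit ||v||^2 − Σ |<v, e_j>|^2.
Σ |<v, e_j>|^2 = 9/2; ||v||^2 = 9; deficit = 9/2

Write each e_j = u_j / sqrt(<u_j, u_j>) where u_j is the displayed integer vector. Then <v, e_j> = <v, u_j> / sqrt(<u_j, u_j>), so |<v, e_j>|^2 = <v, u_j>^2 / <u_j, u_j>.
Coefficients: <v, e_1> = 6/sqrt(12), <v, e_2> = 3/sqrt(6).
Square and sum: Σ |<v, e_j>|^2 = 9/2.
Compute ||v||^2 = v·v = 9.
Deficit = 9 − 9/2 = 9/2 ≥ 0, confirming Bessel's inequality. (The deficit equals ||v − Σ <v,e_j> e_j||^2, the squared distance from v to span{e_j}.)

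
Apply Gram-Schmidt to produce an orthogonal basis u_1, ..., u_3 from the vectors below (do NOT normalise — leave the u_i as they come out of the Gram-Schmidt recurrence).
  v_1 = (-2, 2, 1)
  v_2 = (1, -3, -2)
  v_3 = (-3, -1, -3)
Orthogonal basis:
  u_1 = (-2, 2, 1)
  u_2 = (-11/9, -7/9, -8/9)
  u_3 = (3/13, 9/13, -12/13)

Apply the Gram-Schmidt recurrence
  u_1 = v_1
  u_i = v_i − Σ_{j<i} ((v_i · u_j) / (u_j · u_j)) · u_j.

Step by step this gives:
  u_1 = (-2, 2, 1)
  u_2 = (-11/9, -7/9, -8/9)
  u_3 = (3/13, 9/13, -12/13)

Orthogonality check:
  u_2 · u_1 = 0 (should be 0)
  u_3 · u_1 = 0 (should be 0)
  u_3 · u_2 = 0 (should be 0)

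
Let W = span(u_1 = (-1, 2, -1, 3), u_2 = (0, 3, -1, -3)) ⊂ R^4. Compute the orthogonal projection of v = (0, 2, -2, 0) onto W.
proj_W(v) = (-130/281, 656/281, -262/281, -6/281)

Set up U = [u_1 | ... | u_2] ∈ R^(4×2). The projector onto W = col(U) is P = U (U^T U)^(-1) U^T.
Compute U^T U =
  [15, -2]
  [-2, 19],
and U^T v = (6, 8).
Solve U^T U · c = U^T v for the coefficients: c = (130/281, 132/281). The projection is proj_W(v) = U c.
Check: (v - proj_W(v)) · u_1 = 0  (should be 0).
Check: (v - proj_W(v)) · u_2 = 0  (should be 0).
Result: proj_W(v) = (-130/281, 656/281, -262/281, -6/281).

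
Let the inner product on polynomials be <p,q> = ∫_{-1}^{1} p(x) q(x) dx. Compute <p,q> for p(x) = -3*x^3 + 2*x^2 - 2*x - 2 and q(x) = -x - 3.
<p,q> = 158/15

Expand the product: p(x)·q(x) = 3*x^4 + 7*x^3 - 4*x^2 + 8*x + 6.
∫_{-1}^{1} of each monomial x^k gives [2/(k+1) if k even, 0 if k odd]. Integrating term-by-term (or equivalently evaluating the antiderivative F(x) = 3*x^5/5 + 7*x^4/4 - 4*x^3/3 + 4*x^2 + 6*x at the endpoints):
  F(1) − F(−1) = 661/60 − (29/60) = 158/15.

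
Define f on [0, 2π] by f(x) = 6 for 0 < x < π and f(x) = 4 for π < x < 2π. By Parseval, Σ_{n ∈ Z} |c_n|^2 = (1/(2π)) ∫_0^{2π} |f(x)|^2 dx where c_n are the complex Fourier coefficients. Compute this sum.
Σ |c_n|^2 = 26

Parseval equates the L^2 energy of f (normalised by 1/(2π)) with the ℓ^2 sum of its Fourier coefficients: (1/(2π)) ∫_0^{2π} |f|^2 = Σ |c_n|^2.
Compute the left side: (1/(2π)) [∫_0^π 6^2 dx + ∫_π^{2π} 4^2 dx] = (1/(2π)) · (36π + 16π) = (36 + 16)/2 = 26.
So Σ_{n ∈ Z} |c_n|^2 = 26.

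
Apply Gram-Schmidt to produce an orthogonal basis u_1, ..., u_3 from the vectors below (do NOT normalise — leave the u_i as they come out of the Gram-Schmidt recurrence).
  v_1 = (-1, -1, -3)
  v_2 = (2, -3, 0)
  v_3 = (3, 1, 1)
Orthogonal basis:
  u_1 = (-1, -1, -3)
  u_2 = (23/11, -32/11, 3/11)
  u_3 = (126/71, 84/71, -70/71)

Apply the Gram-Schmidt recurrence
  u_1 = v_1
  u_i = v_i − Σ_{j<i} ((v_i · u_j) / (u_j · u_j)) · u_j.

Step by step this gives:
  u_1 = (-1, -1, -3)
  u_2 = (23/11, -32/11, 3/11)
  u_3 = (126/71, 84/71, -70/71)

Orthogonality check:
  u_2 · u_1 = 0 (should be 0)
  u_3 · u_1 = 0 (should be 0)
  u_3 · u_2 = 0 (should be 0)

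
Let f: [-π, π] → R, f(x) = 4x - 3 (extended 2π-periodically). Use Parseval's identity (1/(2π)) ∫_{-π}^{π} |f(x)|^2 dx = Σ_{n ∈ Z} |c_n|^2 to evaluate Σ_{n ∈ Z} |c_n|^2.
Σ |c_n|^2 = 16π^2/3 + 9

Expand and integrate term by term over [-π, π]:
  ∫ (4x)^2 dx = 16·(2π^3/3); ∫ 2·4·(-3)·x dx = 0 (odd integrand); ∫ (-3)^2 dx = 9·2π.
So (1/(2π)) ∫_{-π}^{π} (4x - 3)^2 dx = 16π^2/3 + 9 = 16π^2/3 + 9.
Parseval ⇒ Σ |c_n|^2 = 16π^2/3 + 9.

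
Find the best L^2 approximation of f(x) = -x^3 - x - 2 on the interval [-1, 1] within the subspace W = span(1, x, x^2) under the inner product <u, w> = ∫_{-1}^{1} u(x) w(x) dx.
g(x) = -8*x/5 - 2

The best approximation g ∈ W is the orthogonal projection of f onto W. Writing g = a_0 + a_1 x + a_2 x^2, the coefficients solve the normal equations G · a = b where
  G_{ij} = <φ_i, φ_j> and b_i = <f, φ_i>, with φ_0 = 1, φ_1 = x, φ_2 = x^2.
G =
  [2, 0, 2/3]
  [0, 2/3, 0]
  [2/3, 0, 2/5],
b = (-4, -16/15, -4/3).
Solving gives a_0 = -2, a_1 = -8/5, a_2 = 0, so
  g(x) = -8*x/5 - 2.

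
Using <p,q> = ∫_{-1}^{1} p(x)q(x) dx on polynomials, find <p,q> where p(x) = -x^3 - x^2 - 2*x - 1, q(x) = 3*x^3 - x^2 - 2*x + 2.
<p,q> = -142/35

Expand the product: p(x)·q(x) = -3*x^6 - 2*x^5 - 3*x^4 - x^3 + 3*x^2 - 2*x - 2.
∫_{-1}^{1} of each monomial x^k gives [2/(k+1) if k even, 0 if k odd]. Integrating term-by-term (or equivalently evaluating the antiderivative F(x) = -3*x^7/7 - x^6/3 - 3*x^5/5 - x^4/4 + x^3 - x^2 - 2*x at the endpoints):
  F(1) − F(−1) = -1517/420 − (187/420) = -142/35.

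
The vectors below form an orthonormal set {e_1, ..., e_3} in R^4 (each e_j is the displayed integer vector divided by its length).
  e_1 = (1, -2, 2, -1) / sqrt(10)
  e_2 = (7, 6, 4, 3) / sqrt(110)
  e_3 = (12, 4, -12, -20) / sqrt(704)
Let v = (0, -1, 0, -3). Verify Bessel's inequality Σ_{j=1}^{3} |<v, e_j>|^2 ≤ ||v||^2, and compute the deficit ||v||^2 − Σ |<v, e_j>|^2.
Σ |<v, e_j>|^2 = 9; ||v||^2 = 10; deficit = 1

Write each e_j = u_j / sqrt(<u_j, u_j>) where u_j is the displayed integer vector. Then <v, e_j> = <v, u_j> / sqrt(<u_j, u_j>), so |<v, e_j>|^2 = <v, u_j>^2 / <u_j, u_j>.
Coefficients: <v, e_1> = 5/sqrt(10), <v, e_2> = -15/sqrt(110), <v, e_3> = 56/sqrt(704).
Square and sum: Σ |<v, e_j>|^2 = 9.
Compute ||v||^2 = v·v = 10.
Deficit = 10 − 9 = 1 ≥ 0, confirming Bessel's inequality. (The deficit equals ||v − Σ <v,e_j> e_j||^2, the squared distance from v to span{e_j}.)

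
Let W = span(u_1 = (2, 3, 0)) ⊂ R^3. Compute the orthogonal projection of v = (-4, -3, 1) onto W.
proj_W(v) = (-34/13, -51/13, 0)

Set up U = [u_1 | ... | u_1] ∈ R^(3×1). The projector onto W = col(U) is P = U (U^T U)^(-1) U^T.
Compute U^T U =
  [13],
and U^T v = (-17).
Solve U^T U · c = U^T v for the coefficients: c = (-17/13). The projection is proj_W(v) = U c.
Check: (v - proj_W(v)) · u_1 = 0  (should be 0).
Result: proj_W(v) = (-34/13, -51/13, 0).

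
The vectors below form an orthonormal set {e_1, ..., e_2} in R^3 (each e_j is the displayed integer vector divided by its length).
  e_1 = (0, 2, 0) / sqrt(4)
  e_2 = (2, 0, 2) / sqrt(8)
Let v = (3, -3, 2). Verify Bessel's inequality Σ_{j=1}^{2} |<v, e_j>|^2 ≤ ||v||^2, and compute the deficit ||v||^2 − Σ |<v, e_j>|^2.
Σ |<v, e_j>|^2 = 43/2; ||v||^2 = 22; deficit = 1/2

Write each e_j = u_j / sqrt(<u_j, u_j>) where u_j is the displayed integer vector. Then <v, e_j> = <v, u_j> / sqrt(<u_j, u_j>), so |<v, e_j>|^2 = <v, u_j>^2 / <u_j, u_j>.
Coefficients: <v, e_1> = -6/sqrt(4), <v, e_2> = 10/sqrt(8).
Square and sum: Σ |<v, e_j>|^2 = 43/2.
Compute ||v||^2 = v·v = 22.
Deficit = 22 − 43/2 = 1/2 ≥ 0, confirming Bessel's inequality. (The deficit equals ||v − Σ <v,e_j> e_j||^2, the squared distance from v to span{e_j}.)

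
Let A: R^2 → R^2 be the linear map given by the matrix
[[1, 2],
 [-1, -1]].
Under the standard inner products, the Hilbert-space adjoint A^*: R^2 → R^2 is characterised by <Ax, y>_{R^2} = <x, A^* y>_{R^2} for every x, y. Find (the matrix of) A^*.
A^* = A^T =
[[1, -1],
 [2, -1]]

For real matrices with standard dot products, the defining identity <Ax, y> = <x, A^* y> gives (Ax)^T y = x^T (A^*) y, i.e. x^T A^T y = x^T (A^*) y. Since this holds for all x, y, we must have A^* = A^T. Therefore
A^* =
[[1, -1],
 [2, -1]].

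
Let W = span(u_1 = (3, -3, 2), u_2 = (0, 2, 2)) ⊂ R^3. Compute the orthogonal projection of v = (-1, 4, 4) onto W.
proj_W(v) = (-18/43, 187/43, 157/43)

Set up U = [u_1 | ... | u_2] ∈ R^(3×2). The projector onto W = col(U) is P = U (U^T U)^(-1) U^T.
Compute U^T U =
  [22, -2]
  [-2, 8],
and U^T v = (-7, 16).
Solve U^T U · c = U^T v for the coefficients: c = (-6/43, 169/86). The projection is proj_W(v) = U c.
Check: (v - proj_W(v)) · u_1 = 0  (should be 0).
Check: (v - proj_W(v)) · u_2 = 0  (should be 0).
Result: proj_W(v) = (-18/43, 187/43, 157/43).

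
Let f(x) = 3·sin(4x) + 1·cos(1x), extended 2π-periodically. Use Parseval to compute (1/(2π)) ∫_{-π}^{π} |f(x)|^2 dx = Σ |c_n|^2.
Σ |c_n|^2 = 5

Expand |f|^2 and use orthogonality of {sin(nx), cos(mx)} on [-π, π]:
  ∫_{-π}^{π} sin(nx)^2 dx = π, ∫ cos(mx)^2 dx = π, and cross terms integrate to 0.
So ∫_{-π}^{π} f(x)^2 dx = 3^2 · π + 1^2 · π = (9 + 1)π.
Divide by 2π: (9 + 1)/2 = 5.
By Parseval, this equals Σ |c_n|^2.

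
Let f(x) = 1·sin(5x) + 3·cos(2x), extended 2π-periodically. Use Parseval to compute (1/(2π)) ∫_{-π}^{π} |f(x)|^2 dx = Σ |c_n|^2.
Σ |c_n|^2 = 5

Expand |f|^2 and use orthogonality of {sin(nx), cos(mx)} on [-π, π]:
  ∫_{-π}^{π} sin(nx)^2 dx = π, ∫ cos(mx)^2 dx = π, and cross terms integrate to 0.
So ∫_{-π}^{π} f(x)^2 dx = 1^2 · π + 3^2 · π = (1 + 9)π.
Divide by 2π: (1 + 9)/2 = 5.
By Parseval, this equals Σ |c_n|^2.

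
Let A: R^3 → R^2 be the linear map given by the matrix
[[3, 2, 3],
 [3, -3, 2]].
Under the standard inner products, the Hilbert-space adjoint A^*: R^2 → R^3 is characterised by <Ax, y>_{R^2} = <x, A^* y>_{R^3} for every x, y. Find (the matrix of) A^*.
A^* = A^T =
[[3, 3],
 [2, -3],
 [3, 2]]

For real matrices with standard dot products, the defining identity <Ax, y> = <x, A^* y> gives (Ax)^T y = x^T (A^*) y, i.e. x^T A^T y = x^T (A^*) y. Since this holds for all x, y, we must have A^* = A^T. Therefore
A^* =
[[3, 3],
 [2, -3],
 [3, 2]].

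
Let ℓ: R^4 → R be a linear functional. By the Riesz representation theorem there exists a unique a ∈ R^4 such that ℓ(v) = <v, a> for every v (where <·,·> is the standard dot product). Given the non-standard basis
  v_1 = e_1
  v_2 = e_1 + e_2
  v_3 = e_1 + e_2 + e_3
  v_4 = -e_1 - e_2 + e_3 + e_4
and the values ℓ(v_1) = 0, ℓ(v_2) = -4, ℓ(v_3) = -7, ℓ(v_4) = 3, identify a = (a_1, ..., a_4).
a = (0, -4, -3, 2)

Write a = (a_1, ..., a_4) in the standard basis. For each basis vector v_i, ℓ(v_i) = <v_i, a> is a linear equation in the a_j's. Collect the n equations into a matrix system V a = ℓ, where row i of V is v_i (expressed in the standard basis). Since V is invertible (lower-triangular with 1s on the diagonal, up to permutation), solve by back-substitution:
  V =
[[1, 0, 0, 0],
 [1, 1, 0, 0],
 [1, 1, 1, 0],
 [-1, -1, 1, 1]]
  V a = (0, -4, -7, 3)
Solving gives a = (0, -4, -3, 2).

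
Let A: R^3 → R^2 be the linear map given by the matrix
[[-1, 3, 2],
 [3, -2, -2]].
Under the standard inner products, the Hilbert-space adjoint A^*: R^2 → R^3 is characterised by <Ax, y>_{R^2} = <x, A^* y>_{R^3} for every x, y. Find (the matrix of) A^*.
A^* = A^T =
[[-1, 3],
 [3, -2],
 [2, -2]]

For real matrices with standard dot products, the defining identity <Ax, y> = <x, A^* y> gives (Ax)^T y = x^T (A^*) y, i.e. x^T A^T y = x^T (A^*) y. Since this holds for all x, y, we must have A^* = A^T. Therefore
A^* =
[[-1, 3],
 [3, -2],
 [2, -2]].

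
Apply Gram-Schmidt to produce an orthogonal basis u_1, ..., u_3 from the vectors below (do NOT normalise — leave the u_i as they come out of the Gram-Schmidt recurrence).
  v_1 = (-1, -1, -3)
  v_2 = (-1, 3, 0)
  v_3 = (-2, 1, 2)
Orthogonal basis:
  u_1 = (-1, -1, -3)
  u_2 = (-13/11, 31/11, -6/11)
  u_3 = (-207/106, -69/106, 46/53)

Apply the Gram-Schmidt recurrence
  u_1 = v_1
  u_i = v_i − Σ_{j<i} ((v_i · u_j) / (u_j · u_j)) · u_j.

Step by step this gives:
  u_1 = (-1, -1, -3)
  u_2 = (-13/11, 31/11, -6/11)
  u_3 = (-207/106, -69/106, 46/53)

Orthogonality check:
  u_2 · u_1 = 0 (should be 0)
  u_3 · u_1 = 0 (should be 0)
  u_3 · u_2 = 0 (should be 0)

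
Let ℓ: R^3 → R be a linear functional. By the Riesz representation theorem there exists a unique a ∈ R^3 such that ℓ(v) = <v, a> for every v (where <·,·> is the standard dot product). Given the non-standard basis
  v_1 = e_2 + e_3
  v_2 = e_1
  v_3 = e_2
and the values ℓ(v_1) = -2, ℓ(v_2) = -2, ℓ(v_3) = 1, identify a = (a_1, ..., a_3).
a = (-2, 1, -3)

Write a = (a_1, ..., a_3) in the standard basis. For each basis vector v_i, ℓ(v_i) = <v_i, a> is a linear equation in the a_j's. Collect the n equations into a matrix system V a = ℓ, where row i of V is v_i (expressed in the standard basis). Since V is invertible (lower-triangular with 1s on the diagonal, up to permutation), solve by back-substitution:
  V =
[[0, 1, 1],
 [1, 0, 0],
 [0, 1, 0]]
  V a = (-2, -2, 1)
Solving gives a = (-2, 1, -3).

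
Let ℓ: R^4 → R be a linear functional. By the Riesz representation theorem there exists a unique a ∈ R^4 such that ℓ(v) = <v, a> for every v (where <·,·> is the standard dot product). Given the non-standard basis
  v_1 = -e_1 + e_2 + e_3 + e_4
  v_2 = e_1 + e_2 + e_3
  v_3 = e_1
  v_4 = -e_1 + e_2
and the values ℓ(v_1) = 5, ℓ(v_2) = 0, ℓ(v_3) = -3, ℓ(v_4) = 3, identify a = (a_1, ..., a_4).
a = (-3, 0, 3, -1)

Write a = (a_1, ..., a_4) in the standard basis. For each basis vector v_i, ℓ(v_i) = <v_i, a> is a linear equation in the a_j's. Collect the n equations into a matrix system V a = ℓ, where row i of V is v_i (expressed in the standard basis). Since V is invertible (lower-triangular with 1s on the diagonal, up to permutation), solve by back-substitution:
  V =
[[-1, 1, 1, 1],
 [1, 1, 1, 0],
 [1, 0, 0, 0],
 [-1, 1, 0, 0]]
  V a = (5, 0, -3, 3)
Solving gives a = (-3, 0, 3, -1).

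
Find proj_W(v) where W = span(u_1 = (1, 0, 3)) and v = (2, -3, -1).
proj_W(v) = (-1/10, 0, -3/10)

Set up U = [u_1 | ... | u_1] ∈ R^(3×1). The projector onto W = col(U) is P = U (U^T U)^(-1) U^T.
Compute U^T U =
  [10],
and U^T v = (-1).
Solve U^T U · c = U^T v for the coefficients: c = (-1/10). The projection is proj_W(v) = U c.
Check: (v - proj_W(v)) · u_1 = 0  (should be 0).
Result: proj_W(v) = (-1/10, 0, -3/10).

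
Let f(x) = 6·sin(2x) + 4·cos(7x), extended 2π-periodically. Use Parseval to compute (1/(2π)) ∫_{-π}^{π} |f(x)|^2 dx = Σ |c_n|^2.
Σ |c_n|^2 = 26

Expand |f|^2 and use orthogonality of {sin(nx), cos(mx)} on [-π, π]:
  ∫_{-π}^{π} sin(nx)^2 dx = π, ∫ cos(mx)^2 dx = π, and cross terms integrate to 0.
So ∫_{-π}^{π} f(x)^2 dx = 6^2 · π + 4^2 · π = (36 + 16)π.
Divide by 2π: (36 + 16)/2 = 26.
By Parseval, this equals Σ |c_n|^2.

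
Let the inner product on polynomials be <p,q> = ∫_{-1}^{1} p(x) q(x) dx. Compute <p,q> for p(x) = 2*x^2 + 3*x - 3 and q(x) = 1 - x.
<p,q> = -20/3

Expand the product: p(x)·q(x) = -2*x^3 - x^2 + 6*x - 3.
∫_{-1}^{1} of each monomial x^k gives [2/(k+1) if k even, 0 if k odd]. Integrating term-by-term (or equivalently evaluating the antiderivative F(x) = -x^4/2 - x^3/3 + 3*x^2 - 3*x at the endpoints):
  F(1) − F(−1) = -5/6 − (35/6) = -20/3.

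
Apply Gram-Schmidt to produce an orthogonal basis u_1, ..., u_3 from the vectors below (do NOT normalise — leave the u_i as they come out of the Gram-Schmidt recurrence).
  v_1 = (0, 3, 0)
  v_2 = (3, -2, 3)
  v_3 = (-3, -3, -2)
Orthogonal basis:
  u_1 = (0, 3, 0)
  u_2 = (3, 0, 3)
  u_3 = (-1/2, 0, 1/2)

Apply the Gram-Schmidt recurrence
  u_1 = v_1
  u_i = v_i − Σ_{j<i} ((v_i · u_j) / (u_j · u_j)) · u_j.

Step by step this gives:
  u_1 = (0, 3, 0)
  u_2 = (3, 0, 3)
  u_3 = (-1/2, 0, 1/2)

Orthogonality check:
  u_2 · u_1 = 0 (should be 0)
  u_3 · u_1 = 0 (should be 0)
  u_3 · u_2 = 0 (should be 0)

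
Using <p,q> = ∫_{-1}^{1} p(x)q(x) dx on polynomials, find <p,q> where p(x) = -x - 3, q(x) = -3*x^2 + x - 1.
<p,q> = 34/3

Expand the product: p(x)·q(x) = 3*x^3 + 8*x^2 - 2*x + 3.
∫_{-1}^{1} of each monomial x^k gives [2/(k+1) if k even, 0 if k odd]. Integrating term-by-term (or equivalently evaluating the antiderivative F(x) = 3*x^4/4 + 8*x^3/3 - x^2 + 3*x at the endpoints):
  F(1) − F(−1) = 65/12 − (-71/12) = 34/3.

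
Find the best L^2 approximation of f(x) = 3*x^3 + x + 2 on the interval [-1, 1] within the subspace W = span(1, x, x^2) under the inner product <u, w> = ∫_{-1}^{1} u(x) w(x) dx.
g(x) = 14*x/5 + 2

The best approximation g ∈ W is the orthogonal projection of f onto W. Writing g = a_0 + a_1 x + a_2 x^2, the coefficients solve the normal equations G · a = b where
  G_{ij} = <φ_i, φ_j> and b_i = <f, φ_i>, with φ_0 = 1, φ_1 = x, φ_2 = x^2.
G =
  [2, 0, 2/3]
  [0, 2/3, 0]
  [2/3, 0, 2/5],
b = (4, 28/15, 4/3).
Solving gives a_0 = 2, a_1 = 14/5, a_2 = 0, so
  g(x) = 14*x/5 + 2.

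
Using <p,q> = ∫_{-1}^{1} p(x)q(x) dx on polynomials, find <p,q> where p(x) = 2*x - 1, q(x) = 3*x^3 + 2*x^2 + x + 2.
<p,q> = -8/5

Expand the product: p(x)·q(x) = 6*x^4 + x^3 + 3*x - 2.
∫_{-1}^{1} of each monomial x^k gives [2/(k+1) if k even, 0 if k odd]. Integrating term-by-term (or equivalently evaluating the antiderivative F(x) = 6*x^5/5 + x^4/4 + 3*x^2/2 - 2*x at the endpoints):
  F(1) − F(−1) = 19/20 − (51/20) = -8/5.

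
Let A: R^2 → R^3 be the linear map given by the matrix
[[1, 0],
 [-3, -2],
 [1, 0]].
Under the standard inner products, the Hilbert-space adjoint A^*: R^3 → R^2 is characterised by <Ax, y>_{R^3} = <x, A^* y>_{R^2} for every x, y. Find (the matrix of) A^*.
A^* = A^T =
[[1, -3, 1],
 [0, -2, 0]]

For real matrices with standard dot products, the defining identity <Ax, y> = <x, A^* y> gives (Ax)^T y = x^T (A^*) y, i.e. x^T A^T y = x^T (A^*) y. Since this holds for all x, y, we must have A^* = A^T. Therefore
A^* =
[[1, -3, 1],
 [0, -2, 0]].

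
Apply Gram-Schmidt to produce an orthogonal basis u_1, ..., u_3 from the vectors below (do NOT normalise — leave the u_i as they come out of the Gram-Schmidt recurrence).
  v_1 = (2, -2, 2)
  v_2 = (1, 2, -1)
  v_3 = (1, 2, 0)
Orthogonal basis:
  u_1 = (2, -2, 2)
  u_2 = (5/3, 4/3, -1/3)
  u_3 = (-3/14, 3/7, 9/14)

Apply the Gram-Schmidt recurrence
  u_1 = v_1
  u_i = v_i − Σ_{j<i} ((v_i · u_j) / (u_j · u_j)) · u_j.

Step by step this gives:
  u_1 = (2, -2, 2)
  u_2 = (5/3, 4/3, -1/3)
  u_3 = (-3/14, 3/7, 9/14)

Orthogonality check:
  u_2 · u_1 = 0 (should be 0)
  u_3 · u_1 = 0 (should be 0)
  u_3 · u_2 = 0 (should be 0)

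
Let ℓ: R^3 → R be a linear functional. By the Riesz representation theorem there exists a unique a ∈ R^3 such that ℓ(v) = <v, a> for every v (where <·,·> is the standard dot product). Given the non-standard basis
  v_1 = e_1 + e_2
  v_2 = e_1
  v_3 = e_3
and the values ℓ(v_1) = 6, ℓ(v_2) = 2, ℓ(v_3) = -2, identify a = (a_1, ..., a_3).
a = (2, 4, -2)

Write a = (a_1, ..., a_3) in the standard basis. For each basis vector v_i, ℓ(v_i) = <v_i, a> is a linear equation in the a_j's. Collect the n equations into a matrix system V a = ℓ, where row i of V is v_i (expressed in the standard basis). Since V is invertible (lower-triangular with 1s on the diagonal, up to permutation), solve by back-substitution:
  V =
[[1, 1, 0],
 [1, 0, 0],
 [0, 0, 1]]
  V a = (6, 2, -2)
Solving gives a = (2, 4, -2).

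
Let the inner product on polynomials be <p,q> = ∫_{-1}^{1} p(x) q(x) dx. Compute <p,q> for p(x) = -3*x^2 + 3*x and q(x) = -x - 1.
<p,q> = 0

Expand the product: p(x)·q(x) = 3*x^3 - 3*x.
∫_{-1}^{1} of each monomial x^k gives [2/(k+1) if k even, 0 if k odd]. Integrating term-by-term (or equivalently evaluating the antiderivative F(x) = 3*x^4/4 - 3*x^2/2 at the endpoints):
  F(1) − F(−1) = -3/4 − (-3/4) = 0.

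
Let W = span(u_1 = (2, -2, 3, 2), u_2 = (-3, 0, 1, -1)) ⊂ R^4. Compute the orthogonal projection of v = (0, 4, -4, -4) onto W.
proj_W(v) = (-98/103, 308/103, -532/103, -238/103)

Set up U = [u_1 | ... | u_2] ∈ R^(4×2). The projector onto W = col(U) is P = U (U^T U)^(-1) U^T.
Compute U^T U =
  [21, -5]
  [-5, 11],
and U^T v = (-28, 0).
Solve U^T U · c = U^T v for the coefficients: c = (-154/103, -70/103). The projection is proj_W(v) = U c.
Check: (v - proj_W(v)) · u_1 = 0  (should be 0).
Check: (v - proj_W(v)) · u_2 = 0  (should be 0).
Result: proj_W(v) = (-98/103, 308/103, -532/103, -238/103).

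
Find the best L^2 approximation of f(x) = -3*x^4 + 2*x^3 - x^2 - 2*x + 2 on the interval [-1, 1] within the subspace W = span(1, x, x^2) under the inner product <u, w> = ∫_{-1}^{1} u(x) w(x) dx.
g(x) = -25*x^2/7 - 4*x/5 + 79/35

The best approximation g ∈ W is the orthogonal projection of f onto W. Writing g = a_0 + a_1 x + a_2 x^2, the coefficients solve the normal equations G · a = b where
  G_{ij} = <φ_i, φ_j> and b_i = <f, φ_i>, with φ_0 = 1, φ_1 = x, φ_2 = x^2.
G =
  [2, 0, 2/3]
  [0, 2/3, 0]
  [2/3, 0, 2/5],
b = (32/15, -8/15, 8/105).
Solving gives a_0 = 79/35, a_1 = -4/5, a_2 = -25/7, so
  g(x) = -25*x^2/7 - 4*x/5 + 79/35.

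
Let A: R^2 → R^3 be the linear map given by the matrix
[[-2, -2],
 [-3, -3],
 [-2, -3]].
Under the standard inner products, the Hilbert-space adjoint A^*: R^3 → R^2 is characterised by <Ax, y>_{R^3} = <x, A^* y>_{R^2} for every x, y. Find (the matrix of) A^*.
A^* = A^T =
[[-2, -3, -2],
 [-2, -3, -3]]

For real matrices with standard dot products, the defining identity <Ax, y> = <x, A^* y> gives (Ax)^T y = x^T (A^*) y, i.e. x^T A^T y = x^T (A^*) y. Since this holds for all x, y, we must have A^* = A^T. Therefore
A^* =
[[-2, -3, -2],
 [-2, -3, -3]].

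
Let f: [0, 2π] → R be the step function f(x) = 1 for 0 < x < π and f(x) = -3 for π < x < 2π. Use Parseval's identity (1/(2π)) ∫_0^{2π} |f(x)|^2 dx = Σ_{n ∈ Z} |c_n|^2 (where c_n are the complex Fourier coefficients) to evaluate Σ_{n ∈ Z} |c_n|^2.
Σ |c_n|^2 = 5

Parseval equates the L^2 energy of f (normalised by 1/(2π)) with the ℓ^2 sum of its Fourier coefficients: (1/(2π)) ∫_0^{2π} |f|^2 = Σ |c_n|^2.
Compute the left side: (1/(2π)) [∫_0^π 1^2 dx + ∫_π^{2π} (-3)^2 dx] = (1/(2π)) · (1π + 9π) = (1 + 9)/2 = 5.
So Σ_{n ∈ Z} |c_n|^2 = 5.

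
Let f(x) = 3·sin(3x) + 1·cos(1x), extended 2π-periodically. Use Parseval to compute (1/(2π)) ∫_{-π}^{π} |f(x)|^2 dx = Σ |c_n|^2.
Σ |c_n|^2 = 5

Expand |f|^2 and use orthogonality of {sin(nx), cos(mx)} on [-π, π]:
  ∫_{-π}^{π} sin(nx)^2 dx = π, ∫ cos(mx)^2 dx = π, and cross terms integrate to 0.
So ∫_{-π}^{π} f(x)^2 dx = 3^2 · π + 1^2 · π = (9 + 1)π.
Divide by 2π: (9 + 1)/2 = 5.
By Parseval, this equals Σ |c_n|^2.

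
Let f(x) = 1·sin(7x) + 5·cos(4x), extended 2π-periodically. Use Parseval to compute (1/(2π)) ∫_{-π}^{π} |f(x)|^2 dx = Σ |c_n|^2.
Σ |c_n|^2 = 13

Expand |f|^2 and use orthogonality of {sin(nx), cos(mx)} on [-π, π]:
  ∫_{-π}^{π} sin(nx)^2 dx = π, ∫ cos(mx)^2 dx = π, and cross terms integrate to 0.
So ∫_{-π}^{π} f(x)^2 dx = 1^2 · π + 5^2 · π = (1 + 25)π.
Divide by 2π: (1 + 25)/2 = 13.
By Parseval, this equals Σ |c_n|^2.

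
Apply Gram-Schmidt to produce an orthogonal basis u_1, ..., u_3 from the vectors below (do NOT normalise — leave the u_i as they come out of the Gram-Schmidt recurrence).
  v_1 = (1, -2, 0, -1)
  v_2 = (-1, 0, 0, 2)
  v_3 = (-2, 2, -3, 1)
Orthogonal basis:
  u_1 = (1, -2, 0, -1)
  u_2 = (-1/2, -1, 0, 3/2)
  u_3 = (-16/21, -4/21, -3, -8/21)

Apply the Gram-Schmidt recurrence
  u_1 = v_1
  u_i = v_i − Σ_{j<i} ((v_i · u_j) / (u_j · u_j)) · u_j.

Step by step this gives:
  u_1 = (1, -2, 0, -1)
  u_2 = (-1/2, -1, 0, 3/2)
  u_3 = (-16/21, -4/21, -3, -8/21)

Orthogonality check:
  u_2 · u_1 = 0 (should be 0)
  u_3 · u_1 = 0 (should be 0)
  u_3 · u_2 = 0 (should be 0)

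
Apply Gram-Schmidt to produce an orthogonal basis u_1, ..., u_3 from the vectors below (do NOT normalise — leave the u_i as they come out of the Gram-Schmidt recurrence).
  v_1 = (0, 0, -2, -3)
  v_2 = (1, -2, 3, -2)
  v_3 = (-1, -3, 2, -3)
Orthogonal basis:
  u_1 = (0, 0, -2, -3)
  u_2 = (1, -2, 3, -2)
  u_3 = (-35/18, -10/9, -5/78, 5/117)

Apply the Gram-Schmidt recurrence
  u_1 = v_1
  u_i = v_i − Σ_{j<i} ((v_i · u_j) / (u_j · u_j)) · u_j.

Step by step this gives:
  u_1 = (0, 0, -2, -3)
  u_2 = (1, -2, 3, -2)
  u_3 = (-35/18, -10/9, -5/78, 5/117)

Orthogonality check:
  u_2 · u_1 = 0 (should be 0)
  u_3 · u_1 = 0 (should be 0)
  u_3 · u_2 = 0 (should be 0)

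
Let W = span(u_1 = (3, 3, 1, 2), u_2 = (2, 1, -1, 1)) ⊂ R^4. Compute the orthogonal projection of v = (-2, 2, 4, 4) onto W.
proj_W(v) = (-20/61, 146/61, 270/61, 42/61)

Set up U = [u_1 | ... | u_2] ∈ R^(4×2). The projector onto W = col(U) is P = U (U^T U)^(-1) U^T.
Compute U^T U =
  [23, 10]
  [10, 7],
and U^T v = (12, -2).
Solve U^T U · c = U^T v for the coefficients: c = (104/61, -166/61). The projection is proj_W(v) = U c.
Check: (v - proj_W(v)) · u_1 = 0  (should be 0).
Check: (v - proj_W(v)) · u_2 = 0  (should be 0).
Result: proj_W(v) = (-20/61, 146/61, 270/61, 42/61).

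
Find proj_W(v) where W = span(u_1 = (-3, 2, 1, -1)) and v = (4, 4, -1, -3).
proj_W(v) = (2/5, -4/15, -2/15, 2/15)

Set up U = [u_1 | ... | u_1] ∈ R^(4×1). The projector onto W = col(U) is P = U (U^T U)^(-1) U^T.
Compute U^T U =
  [15],
and U^T v = (-2).
Solve U^T U · c = U^T v for the coefficients: c = (-2/15). The projection is proj_W(v) = U c.
Check: (v - proj_W(v)) · u_1 = 0  (should be 0).
Result: proj_W(v) = (2/5, -4/15, -2/15, 2/15).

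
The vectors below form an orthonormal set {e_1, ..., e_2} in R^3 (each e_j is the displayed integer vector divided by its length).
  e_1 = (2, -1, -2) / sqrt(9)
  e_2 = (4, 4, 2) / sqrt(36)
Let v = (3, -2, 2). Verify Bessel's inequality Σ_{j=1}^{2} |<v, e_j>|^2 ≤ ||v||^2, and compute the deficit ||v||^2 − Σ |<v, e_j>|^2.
Σ |<v, e_j>|^2 = 32/9; ||v||^2 = 17; deficit = 121/9

Write each e_j = u_j / sqrt(<u_j, u_j>) where u_j is the displayed integer vector. Then <v, e_j> = <v, u_j> / sqrt(<u_j, u_j>), so |<v, e_j>|^2 = <v, u_j>^2 / <u_j, u_j>.
Coefficients: <v, e_1> = 4/sqrt(9), <v, e_2> = 8/sqrt(36).
Square and sum: Σ |<v, e_j>|^2 = 32/9.
Compute ||v||^2 = v·v = 17.
Deficit = 17 − 32/9 = 121/9 ≥ 0, confirming Bessel's inequality. (The deficit equals ||v − Σ <v,e_j> e_j||^2, the squared distance from v to span{e_j}.)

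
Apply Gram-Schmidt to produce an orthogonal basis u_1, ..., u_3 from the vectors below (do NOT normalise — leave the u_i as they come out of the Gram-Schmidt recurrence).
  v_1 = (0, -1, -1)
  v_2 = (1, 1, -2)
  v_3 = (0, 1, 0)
Orthogonal basis:
  u_1 = (0, -1, -1)
  u_2 = (1, 3/2, -3/2)
  u_3 = (-3/11, 1/11, -1/11)

Apply the Gram-Schmidt recurrence
  u_1 = v_1
  u_i = v_i − Σ_{j<i} ((v_i · u_j) / (u_j · u_j)) · u_j.

Step by step this gives:
  u_1 = (0, -1, -1)
  u_2 = (1, 3/2, -3/2)
  u_3 = (-3/11, 1/11, -1/11)

Orthogonality check:
  u_2 · u_1 = 0 (should be 0)
  u_3 · u_1 = 0 (should be 0)
  u_3 · u_2 = 0 (should be 0)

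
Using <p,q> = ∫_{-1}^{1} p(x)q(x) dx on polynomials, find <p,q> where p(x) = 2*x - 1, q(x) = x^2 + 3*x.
<p,q> = 10/3

Expand the product: p(x)·q(x) = 2*x^3 + 5*x^2 - 3*x.
∫_{-1}^{1} of each monomial x^k gives [2/(k+1) if k even, 0 if k odd]. Integrating term-by-term (or equivalently evaluating the antiderivative F(x) = x^4/2 + 5*x^3/3 - 3*x^2/2 at the endpoints):
  F(1) − F(−1) = 2/3 − (-8/3) = 10/3.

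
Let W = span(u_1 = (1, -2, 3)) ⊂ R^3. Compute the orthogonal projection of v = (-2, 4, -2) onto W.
proj_W(v) = (-8/7, 16/7, -24/7)

Set up U = [u_1 | ... | u_1] ∈ R^(3×1). The projector onto W = col(U) is P = U (U^T U)^(-1) U^T.
Compute U^T U =
  [14],
and U^T v = (-16).
Solve U^T U · c = U^T v for the coefficients: c = (-8/7). The projection is proj_W(v) = U c.
Check: (v - proj_W(v)) · u_1 = 0  (should be 0).
Result: proj_W(v) = (-8/7, 16/7, -24/7).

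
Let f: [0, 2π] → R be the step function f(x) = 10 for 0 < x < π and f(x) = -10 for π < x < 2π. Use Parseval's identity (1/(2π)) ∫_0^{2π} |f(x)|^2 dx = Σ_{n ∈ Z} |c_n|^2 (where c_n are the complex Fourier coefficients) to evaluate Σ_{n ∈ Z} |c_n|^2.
Σ |c_n|^2 = 100

Parseval equates the L^2 energy of f (normalised by 1/(2π)) with the ℓ^2 sum of its Fourier coefficients: (1/(2π)) ∫_0^{2π} |f|^2 = Σ |c_n|^2.
Compute the left side: (1/(2π)) [∫_0^π 10^2 dx + ∫_π^{2π} (-10)^2 dx] = (1/(2π)) · (100π + 100π) = (100 + 100)/2 = 100.
So Σ_{n ∈ Z} |c_n|^2 = 100.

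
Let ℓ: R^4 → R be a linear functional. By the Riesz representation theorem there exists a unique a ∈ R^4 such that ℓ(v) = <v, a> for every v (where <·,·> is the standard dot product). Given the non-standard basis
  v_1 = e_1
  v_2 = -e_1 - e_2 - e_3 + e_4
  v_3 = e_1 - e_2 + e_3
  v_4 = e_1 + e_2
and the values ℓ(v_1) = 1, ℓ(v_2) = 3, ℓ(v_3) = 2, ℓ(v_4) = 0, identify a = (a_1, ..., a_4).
a = (1, -1, 0, 3)

Write a = (a_1, ..., a_4) in the standard basis. For each basis vector v_i, ℓ(v_i) = <v_i, a> is a linear equation in the a_j's. Collect the n equations into a matrix system V a = ℓ, where row i of V is v_i (expressed in the standard basis). Since V is invertible (lower-triangular with 1s on the diagonal, up to permutation), solve by back-substitution:
  V =
[[1, 0, 0, 0],
 [-1, -1, -1, 1],
 [1, -1, 1, 0],
 [1, 1, 0, 0]]
  V a = (1, 3, 2, 0)
Solving gives a = (1, -1, 0, 3).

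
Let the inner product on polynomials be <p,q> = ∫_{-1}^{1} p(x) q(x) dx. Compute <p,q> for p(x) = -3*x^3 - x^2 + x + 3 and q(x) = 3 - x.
<p,q> = 248/15

Expand the product: p(x)·q(x) = 3*x^4 - 8*x^3 - 4*x^2 + 9.
∫_{-1}^{1} of each monomial x^k gives [2/(k+1) if k even, 0 if k odd]. Integrating term-by-term (or equivalently evaluating the antiderivative F(x) = 3*x^5/5 - 2*x^4 - 4*x^3/3 + 9*x at the endpoints):
  F(1) − F(−1) = 94/15 − (-154/15) = 248/15.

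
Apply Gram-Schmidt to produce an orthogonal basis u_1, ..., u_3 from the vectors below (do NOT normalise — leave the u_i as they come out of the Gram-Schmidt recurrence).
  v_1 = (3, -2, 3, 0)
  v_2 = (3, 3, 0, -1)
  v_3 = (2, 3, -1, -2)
Orthogonal basis:
  u_1 = (3, -2, 3, 0)
  u_2 = (57/22, 36/11, -9/22, -1)
  u_3 = (-7/409, -138/409, -85/409, -435/409)

Apply the Gram-Schmidt recurrence
  u_1 = v_1
  u_i = v_i − Σ_{j<i} ((v_i · u_j) / (u_j · u_j)) · u_j.

Step by step this gives:
  u_1 = (3, -2, 3, 0)
  u_2 = (57/22, 36/11, -9/22, -1)
  u_3 = (-7/409, -138/409, -85/409, -435/409)

Orthogonality check:
  u_2 · u_1 = 0 (should be 0)
  u_3 · u_1 = 0 (should be 0)
  u_3 · u_2 = 0 (should be 0)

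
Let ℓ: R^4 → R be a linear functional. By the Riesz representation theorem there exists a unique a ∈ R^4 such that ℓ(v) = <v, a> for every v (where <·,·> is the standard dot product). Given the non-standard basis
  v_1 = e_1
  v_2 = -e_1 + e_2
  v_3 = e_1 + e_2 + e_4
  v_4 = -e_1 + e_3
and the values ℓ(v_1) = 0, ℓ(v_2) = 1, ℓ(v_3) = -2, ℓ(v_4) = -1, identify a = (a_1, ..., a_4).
a = (0, 1, -1, -3)

Write a = (a_1, ..., a_4) in the standard basis. For each basis vector v_i, ℓ(v_i) = <v_i, a> is a linear equation in the a_j's. Collect the n equations into a matrix system V a = ℓ, where row i of V is v_i (expressed in the standard basis). Since V is invertible (lower-triangular with 1s on the diagonal, up to permutation), solve by back-substitution:
  V =
[[1, 0, 0, 0],
 [-1, 1, 0, 0],
 [1, 1, 0, 1],
 [-1, 0, 1, 0]]
  V a = (0, 1, -2, -1)
Solving gives a = (0, 1, -1, -3).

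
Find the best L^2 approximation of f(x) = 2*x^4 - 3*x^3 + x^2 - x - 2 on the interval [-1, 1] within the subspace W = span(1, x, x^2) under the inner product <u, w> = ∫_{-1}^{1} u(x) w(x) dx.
g(x) = 19*x^2/7 - 14*x/5 - 76/35

The best approximation g ∈ W is the orthogonal projection of f onto W. Writing g = a_0 + a_1 x + a_2 x^2, the coefficients solve the normal equations G · a = b where
  G_{ij} = <φ_i, φ_j> and b_i = <f, φ_i>, with φ_0 = 1, φ_1 = x, φ_2 = x^2.
G =
  [2, 0, 2/3]
  [0, 2/3, 0]
  [2/3, 0, 2/5],
b = (-38/15, -28/15, -38/105).
Solving gives a_0 = -76/35, a_1 = -14/5, a_2 = 19/7, so
  g(x) = 19*x^2/7 - 14*x/5 - 76/35.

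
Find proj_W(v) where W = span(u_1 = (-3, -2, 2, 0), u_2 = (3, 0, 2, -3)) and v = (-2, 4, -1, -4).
proj_W(v) = (348/349, 136/349, -40/349, -144/349)

Set up U = [u_1 | ... | u_2] ∈ R^(4×2). The projector onto W = col(U) is P = U (U^T U)^(-1) U^T.
Compute U^T U =
  [17, -5]
  [-5, 22],
and U^T v = (-4, 4).
Solve U^T U · c = U^T v for the coefficients: c = (-68/349, 48/349). The projection is proj_W(v) = U c.
Check: (v - proj_W(v)) · u_1 = 0  (should be 0).
Check: (v - proj_W(v)) · u_2 = 0  (should be 0).
Result: proj_W(v) = (348/349, 136/349, -40/349, -144/349).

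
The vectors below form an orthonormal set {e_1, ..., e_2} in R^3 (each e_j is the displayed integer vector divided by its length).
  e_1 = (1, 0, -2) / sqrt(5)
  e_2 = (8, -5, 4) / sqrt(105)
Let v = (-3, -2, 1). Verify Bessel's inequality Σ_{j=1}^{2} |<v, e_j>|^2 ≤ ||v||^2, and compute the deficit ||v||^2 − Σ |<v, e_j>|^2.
Σ |<v, e_j>|^2 = 125/21; ||v||^2 = 14; deficit = 169/21

Write each e_j = u_j / sqrt(<u_j, u_j>) where u_j is the displayed integer vector. Then <v, e_j> = <v, u_j> / sqrt(<u_j, u_j>), so |<v, e_j>|^2 = <v, u_j>^2 / <u_j, u_j>.
Coefficients: <v, e_1> = -5/sqrt(5), <v, e_2> = -10/sqrt(105).
Square and sum: Σ |<v, e_j>|^2 = 125/21.
Compute ||v||^2 = v·v = 14.
Deficit = 14 − 125/21 = 169/21 ≥ 0, confirming Bessel's inequality. (The deficit equals ||v − Σ <v,e_j> e_j||^2, the squared distance from v to span{e_j}.)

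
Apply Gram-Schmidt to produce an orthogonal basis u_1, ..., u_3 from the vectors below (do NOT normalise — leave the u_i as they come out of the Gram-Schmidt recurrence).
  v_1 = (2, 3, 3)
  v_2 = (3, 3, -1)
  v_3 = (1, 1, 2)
Orthogonal basis:
  u_1 = (2, 3, 3)
  u_2 = (21/11, 15/11, -29/11)
  u_3 = (42/137, -77/274, 21/274)

Apply the Gram-Schmidt recurrence
  u_1 = v_1
  u_i = v_i − Σ_{j<i} ((v_i · u_j) / (u_j · u_j)) · u_j.

Step by step this gives:
  u_1 = (2, 3, 3)
  u_2 = (21/11, 15/11, -29/11)
  u_3 = (42/137, -77/274, 21/274)

Orthogonality check:
  u_2 · u_1 = 0 (should be 0)
  u_3 · u_1 = 0 (should be 0)
  u_3 · u_2 = 0 (should be 0)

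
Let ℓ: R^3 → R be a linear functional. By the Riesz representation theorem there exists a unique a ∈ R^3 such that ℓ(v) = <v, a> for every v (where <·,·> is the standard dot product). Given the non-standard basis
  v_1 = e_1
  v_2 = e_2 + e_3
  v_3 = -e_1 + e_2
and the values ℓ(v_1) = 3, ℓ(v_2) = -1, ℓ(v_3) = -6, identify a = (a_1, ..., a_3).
a = (3, -3, 2)

Write a = (a_1, ..., a_3) in the standard basis. For each basis vector v_i, ℓ(v_i) = <v_i, a> is a linear equation in the a_j's. Collect the n equations into a matrix system V a = ℓ, where row i of V is v_i (expressed in the standard basis). Since V is invertible (lower-triangular with 1s on the diagonal, up to permutation), solve by back-substitution:
  V =
[[1, 0, 0],
 [0, 1, 1],
 [-1, 1, 0]]
  V a = (3, -1, -6)
Solving gives a = (3, -3, 2).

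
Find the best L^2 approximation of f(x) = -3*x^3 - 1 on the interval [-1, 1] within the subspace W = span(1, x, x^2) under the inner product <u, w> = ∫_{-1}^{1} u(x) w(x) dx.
g(x) = -9*x/5 - 1

The best approximation g ∈ W is the orthogonal projection of f onto W. Writing g = a_0 + a_1 x + a_2 x^2, the coefficients solve the normal equations G · a = b where
  G_{ij} = <φ_i, φ_j> and b_i = <f, φ_i>, with φ_0 = 1, φ_1 = x, φ_2 = x^2.
G =
  [2, 0, 2/3]
  [0, 2/3, 0]
  [2/3, 0, 2/5],
b = (-2, -6/5, -2/3).
Solving gives a_0 = -1, a_1 = -9/5, a_2 = 0, so
  g(x) = -9*x/5 - 1.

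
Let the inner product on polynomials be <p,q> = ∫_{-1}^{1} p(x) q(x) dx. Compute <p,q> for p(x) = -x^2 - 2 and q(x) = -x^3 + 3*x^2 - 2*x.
<p,q> = -26/5

Expand the product: p(x)·q(x) = x^5 - 3*x^4 + 4*x^3 - 6*x^2 + 4*x.
∫_{-1}^{1} of each monomial x^k gives [2/(k+1) if k even, 0 if k odd]. Integrating term-by-term (or equivalently evaluating the antiderivative F(x) = x^6/6 - 3*x^5/5 + x^4 - 2*x^3 + 2*x^2 at the endpoints):
  F(1) − F(−1) = 17/30 − (173/30) = -26/5.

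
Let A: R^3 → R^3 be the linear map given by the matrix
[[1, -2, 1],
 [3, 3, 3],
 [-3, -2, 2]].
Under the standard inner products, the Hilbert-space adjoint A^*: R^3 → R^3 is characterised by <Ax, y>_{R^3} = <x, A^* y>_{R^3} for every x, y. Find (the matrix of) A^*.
A^* = A^T =
[[1, 3, -3],
 [-2, 3, -2],
 [1, 3, 2]]

For real matrices with standard dot products, the defining identity <Ax, y> = <x, A^* y> gives (Ax)^T y = x^T (A^*) y, i.e. x^T A^T y = x^T (A^*) y. Since this holds for all x, y, we must have A^* = A^T. Therefore
A^* =
[[1, 3, -3],
 [-2, 3, -2],
 [1, 3, 2]].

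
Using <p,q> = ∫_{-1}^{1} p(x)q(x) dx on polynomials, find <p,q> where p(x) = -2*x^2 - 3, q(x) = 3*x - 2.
<p,q> = 44/3

Expand the product: p(x)·q(x) = -6*x^3 + 4*x^2 - 9*x + 6.
∫_{-1}^{1} of each monomial x^k gives [2/(k+1) if k even, 0 if k odd]. Integrating term-by-term (or equivalently evaluating the antiderivative F(x) = -3*x^4/2 + 4*x^3/3 - 9*x^2/2 + 6*x at the endpoints):
  F(1) − F(−1) = 4/3 − (-40/3) = 44/3.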